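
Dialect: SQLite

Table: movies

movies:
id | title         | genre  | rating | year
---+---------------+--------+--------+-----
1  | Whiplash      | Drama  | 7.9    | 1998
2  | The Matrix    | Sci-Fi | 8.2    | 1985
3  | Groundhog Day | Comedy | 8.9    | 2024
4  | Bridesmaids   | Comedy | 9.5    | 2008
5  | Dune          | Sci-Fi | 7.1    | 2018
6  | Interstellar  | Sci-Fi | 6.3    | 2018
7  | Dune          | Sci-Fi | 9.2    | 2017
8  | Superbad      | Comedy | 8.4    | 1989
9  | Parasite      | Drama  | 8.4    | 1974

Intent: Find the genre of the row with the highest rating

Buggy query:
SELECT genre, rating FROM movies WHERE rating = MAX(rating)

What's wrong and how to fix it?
Bug: WHERE is evaluated per row; an aggregate over the whole table isn't defined there

Fix: Use a subquery: WHERE rating = (SELECT MAX(rating) FROM movies)

Corrected query:
SELECT genre, rating FROM movies WHERE rating = (SELECT MAX(rating) FROM movies)

Result:
genre  | rating
-------+-------
Comedy | 9.5   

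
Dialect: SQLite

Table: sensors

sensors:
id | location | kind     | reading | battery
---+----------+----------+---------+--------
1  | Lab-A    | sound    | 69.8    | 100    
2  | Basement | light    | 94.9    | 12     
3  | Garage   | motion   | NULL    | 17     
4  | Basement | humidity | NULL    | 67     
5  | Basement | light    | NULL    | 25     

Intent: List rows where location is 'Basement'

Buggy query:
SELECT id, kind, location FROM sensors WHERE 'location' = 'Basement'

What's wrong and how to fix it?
Bug: Single quotes denote string literals in SQL; the column name is being compared as a constant string

Fix: Remove the quotes around the column name (or use double quotes for an identifier)

Corrected query:
SELECT id, kind, location FROM sensors WHERE location = 'Basement'

Result:
id | kind     | location
---+----------+---------
2  | light    | Basement
4  | humidity | Basement
5  | light    | Basement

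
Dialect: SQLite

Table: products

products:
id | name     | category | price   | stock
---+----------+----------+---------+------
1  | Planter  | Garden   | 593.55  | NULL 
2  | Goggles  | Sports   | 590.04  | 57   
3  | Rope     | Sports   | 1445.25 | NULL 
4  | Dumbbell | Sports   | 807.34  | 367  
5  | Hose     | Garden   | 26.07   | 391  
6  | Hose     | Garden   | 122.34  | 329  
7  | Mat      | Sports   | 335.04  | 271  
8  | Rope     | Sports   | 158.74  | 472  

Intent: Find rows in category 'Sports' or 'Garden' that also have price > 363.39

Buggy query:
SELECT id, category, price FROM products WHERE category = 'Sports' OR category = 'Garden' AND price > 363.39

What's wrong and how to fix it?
Bug: Without parentheses, AND is evaluated before OR, so the price filter only applies to the 'Garden' branch

Fix: Add parentheses around the OR so the AND applies to both alternatives

Corrected query:
SELECT id, category, price FROM products WHERE (category = 'Sports' OR category = 'Garden') AND price > 363.39

Result:
id | category | price  
---+----------+--------
1  | Garden   | 593.55 
2  | Sports   | 590.04 
3  | Sports   | 1445.25
4  | Sports   | 807.34 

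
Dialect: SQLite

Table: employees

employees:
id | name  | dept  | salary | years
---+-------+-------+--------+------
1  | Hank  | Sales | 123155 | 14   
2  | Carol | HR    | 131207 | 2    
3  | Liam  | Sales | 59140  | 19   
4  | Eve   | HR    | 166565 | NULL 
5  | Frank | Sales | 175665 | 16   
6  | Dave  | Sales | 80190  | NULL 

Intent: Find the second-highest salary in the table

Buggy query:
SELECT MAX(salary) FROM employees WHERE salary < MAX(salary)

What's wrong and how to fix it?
Bug: MAX(salary) on the right of the comparison is an aggregate-in-WHERE error

Fix: Compute the overall MAX in a subquery, then take MAX of rows below it

Corrected query:
SELECT MAX(salary) FROM employees WHERE salary < (SELECT MAX(salary) FROM employees)

Result:
MAX(salary)
-----------
166565     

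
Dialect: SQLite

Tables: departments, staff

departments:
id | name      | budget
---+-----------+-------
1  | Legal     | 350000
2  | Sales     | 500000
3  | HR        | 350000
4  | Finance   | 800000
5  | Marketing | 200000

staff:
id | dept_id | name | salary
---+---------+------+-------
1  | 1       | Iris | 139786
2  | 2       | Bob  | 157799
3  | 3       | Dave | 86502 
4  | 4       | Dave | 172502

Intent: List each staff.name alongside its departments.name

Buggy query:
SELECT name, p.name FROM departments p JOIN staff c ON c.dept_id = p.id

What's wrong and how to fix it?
Bug: 'name' exists in both joined tables, so the database can't tell which one is meant

Fix: Qualify the column with its table alias (c.name)

Corrected query:
SELECT c.name, p.name FROM departments p JOIN staff c ON c.dept_id = p.id

Result:
name | name   
-----+--------
Iris | Legal  
Bob  | Sales  
Dave | HR     
Dave | Finance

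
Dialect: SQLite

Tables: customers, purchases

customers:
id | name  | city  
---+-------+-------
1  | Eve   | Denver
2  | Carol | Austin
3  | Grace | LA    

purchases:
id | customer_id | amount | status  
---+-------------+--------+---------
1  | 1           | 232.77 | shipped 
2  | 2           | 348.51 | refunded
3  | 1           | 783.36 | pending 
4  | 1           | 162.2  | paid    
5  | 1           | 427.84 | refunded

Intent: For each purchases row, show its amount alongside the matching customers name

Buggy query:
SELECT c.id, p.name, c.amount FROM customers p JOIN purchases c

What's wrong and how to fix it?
Bug: JOIN with no ON clause produces a cartesian product; every purchases row pairs with every customers row

Fix: Add ON c.customer_id = p.id to the JOIN

Corrected query:
SELECT c.id, p.name, c.amount FROM customers p JOIN purchases c ON c.customer_id = p.id

Result:
id | name  | amount
---+-------+-------
1  | Eve   | 232.77
2  | Carol | 348.51
3  | Eve   | 783.36
4  | Eve   | 162.2 
5  | Eve   | 427.84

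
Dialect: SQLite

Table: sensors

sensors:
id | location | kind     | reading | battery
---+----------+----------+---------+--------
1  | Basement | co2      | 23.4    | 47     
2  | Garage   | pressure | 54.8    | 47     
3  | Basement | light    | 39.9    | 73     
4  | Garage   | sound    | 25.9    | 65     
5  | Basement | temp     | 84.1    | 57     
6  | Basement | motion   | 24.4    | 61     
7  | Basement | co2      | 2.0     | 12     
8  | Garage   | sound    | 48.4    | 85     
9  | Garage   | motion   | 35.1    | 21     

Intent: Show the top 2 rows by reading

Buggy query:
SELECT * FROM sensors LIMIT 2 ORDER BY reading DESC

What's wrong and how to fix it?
Bug: LIMIT must come after ORDER BY

Fix: Sort with ORDER BY, then apply LIMIT

Corrected query:
SELECT * FROM sensors ORDER BY reading DESC LIMIT 2

Result:
id | location | kind     | reading | battery
---+----------+----------+---------+--------
5  | Basement | temp     | 84.1    | 57     
2  | Garage   | pressure | 54.8    | 47     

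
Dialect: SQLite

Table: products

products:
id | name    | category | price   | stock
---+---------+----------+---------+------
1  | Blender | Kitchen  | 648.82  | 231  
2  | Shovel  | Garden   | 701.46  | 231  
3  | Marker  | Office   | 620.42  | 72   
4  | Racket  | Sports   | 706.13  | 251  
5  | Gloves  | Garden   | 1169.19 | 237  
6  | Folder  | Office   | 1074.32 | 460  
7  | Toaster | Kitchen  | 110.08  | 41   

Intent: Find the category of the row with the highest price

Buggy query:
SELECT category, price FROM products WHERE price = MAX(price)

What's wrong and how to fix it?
Bug: MAX(price) is an aggregate and cannot be used directly in WHERE

Fix: Use a subquery: WHERE price = (SELECT MAX(price) FROM products)

Corrected query:
SELECT category, price FROM products WHERE price = (SELECT MAX(price) FROM products)

Result:
category | price  
---------+--------
Garden   | 1169.19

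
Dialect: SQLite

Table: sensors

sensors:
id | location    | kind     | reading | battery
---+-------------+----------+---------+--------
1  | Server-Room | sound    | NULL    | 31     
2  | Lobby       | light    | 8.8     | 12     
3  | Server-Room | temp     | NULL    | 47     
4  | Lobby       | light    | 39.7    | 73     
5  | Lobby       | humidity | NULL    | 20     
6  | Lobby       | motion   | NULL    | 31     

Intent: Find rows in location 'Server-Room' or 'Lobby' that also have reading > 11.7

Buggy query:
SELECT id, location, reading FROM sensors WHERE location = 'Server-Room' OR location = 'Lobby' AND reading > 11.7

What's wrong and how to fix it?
Bug: Without parentheses, AND is evaluated before OR, so the reading filter only applies to the 'Lobby' branch

Fix: Add parentheses around the OR so the AND applies to both alternatives

Corrected query:
SELECT id, location, reading FROM sensors WHERE (location = 'Server-Room' OR location = 'Lobby') AND reading > 11.7

Result:
id | location | reading
---+----------+--------
4  | Lobby    | 39.7   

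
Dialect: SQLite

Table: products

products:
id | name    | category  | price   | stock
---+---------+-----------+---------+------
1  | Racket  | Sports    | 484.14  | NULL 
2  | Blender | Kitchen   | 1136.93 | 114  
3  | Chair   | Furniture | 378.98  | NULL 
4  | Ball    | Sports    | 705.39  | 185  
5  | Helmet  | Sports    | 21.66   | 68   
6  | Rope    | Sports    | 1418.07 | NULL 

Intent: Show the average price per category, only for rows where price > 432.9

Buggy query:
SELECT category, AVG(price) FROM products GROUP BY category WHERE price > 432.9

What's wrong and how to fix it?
Bug: WHERE cannot follow GROUP BY

Fix: Place WHERE between FROM and GROUP BY

Corrected query:
SELECT category, AVG(price) FROM products WHERE price > 432.9 GROUP BY category

Result:
category | AVG(price)
---------+-----------
Kitchen  | 1136.93   
Sports   | 869.2     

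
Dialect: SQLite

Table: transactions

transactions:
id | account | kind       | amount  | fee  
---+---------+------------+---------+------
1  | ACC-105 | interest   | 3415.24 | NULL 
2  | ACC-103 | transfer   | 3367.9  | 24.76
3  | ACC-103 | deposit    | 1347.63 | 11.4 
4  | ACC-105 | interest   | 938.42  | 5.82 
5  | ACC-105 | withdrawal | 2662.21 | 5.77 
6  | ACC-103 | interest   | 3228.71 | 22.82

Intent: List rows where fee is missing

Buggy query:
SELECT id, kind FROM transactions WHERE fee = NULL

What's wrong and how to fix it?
Bug: '= NULL' is always unknown in SQL three-valued logic, so no rows match

Fix: Replace '= NULL' with 'IS NULL'

Corrected query:
SELECT id, kind FROM transactions WHERE fee IS NULL

Result:
id | kind    
---+---------
1  | interest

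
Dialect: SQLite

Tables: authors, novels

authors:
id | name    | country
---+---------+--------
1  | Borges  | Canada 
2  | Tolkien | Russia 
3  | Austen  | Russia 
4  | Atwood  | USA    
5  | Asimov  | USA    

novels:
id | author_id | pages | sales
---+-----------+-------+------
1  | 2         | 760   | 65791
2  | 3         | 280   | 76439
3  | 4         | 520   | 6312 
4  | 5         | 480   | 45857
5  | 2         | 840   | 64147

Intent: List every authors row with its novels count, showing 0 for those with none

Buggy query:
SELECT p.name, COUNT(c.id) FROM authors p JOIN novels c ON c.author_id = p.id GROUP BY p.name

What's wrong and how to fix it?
Bug: An inner join excludes parents with zero children

Fix: Switch to LEFT JOIN to retain unmatched parent rows

Corrected query:
SELECT p.name, COUNT(c.id) FROM authors p LEFT JOIN novels c ON c.author_id = p.id GROUP BY p.name

Result:
name    | COUNT(c.id)
--------+------------
Asimov  | 1          
Atwood  | 1          
Austen  | 1          
Borges  | 0          
Tolkien | 2          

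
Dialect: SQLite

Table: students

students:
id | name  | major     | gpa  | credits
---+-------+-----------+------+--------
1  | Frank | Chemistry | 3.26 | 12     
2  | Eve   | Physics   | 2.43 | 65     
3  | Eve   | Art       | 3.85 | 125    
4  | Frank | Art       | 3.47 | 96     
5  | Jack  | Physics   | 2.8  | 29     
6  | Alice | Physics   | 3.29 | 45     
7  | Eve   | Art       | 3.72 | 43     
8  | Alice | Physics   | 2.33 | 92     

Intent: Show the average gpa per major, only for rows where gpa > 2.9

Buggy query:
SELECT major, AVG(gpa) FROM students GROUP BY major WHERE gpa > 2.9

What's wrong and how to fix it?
Bug: WHERE cannot follow GROUP BY

Fix: Place WHERE between FROM and GROUP BY

Corrected query:
SELECT major, AVG(gpa) FROM students WHERE gpa > 2.9 GROUP BY major

Result:
major     | AVG(gpa)
----------+---------
Art       | 3.68    
Chemistry | 3.26    
Physics   | 3.29    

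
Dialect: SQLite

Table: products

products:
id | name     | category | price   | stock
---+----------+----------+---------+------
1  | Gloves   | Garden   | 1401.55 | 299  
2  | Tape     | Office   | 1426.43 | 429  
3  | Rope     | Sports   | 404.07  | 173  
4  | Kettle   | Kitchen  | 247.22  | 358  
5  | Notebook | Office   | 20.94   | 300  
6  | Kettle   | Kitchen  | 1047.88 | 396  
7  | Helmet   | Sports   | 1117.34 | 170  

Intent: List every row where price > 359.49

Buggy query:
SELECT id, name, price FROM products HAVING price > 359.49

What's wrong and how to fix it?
Bug: This is a non-aggregate query (no GROUP BY, no aggregates), so in SQLite the HAVING clause is invalid here; a row-level condition belongs in WHERE

Fix: Use WHERE for row-level filtering

Corrected query:
SELECT id, name, price FROM products WHERE price > 359.49

Result:
id | name   | price  
---+--------+--------
1  | Gloves | 1401.55
2  | Tape   | 1426.43
3  | Rope   | 404.07 
6  | Kettle | 1047.88
7  | Helmet | 1117.34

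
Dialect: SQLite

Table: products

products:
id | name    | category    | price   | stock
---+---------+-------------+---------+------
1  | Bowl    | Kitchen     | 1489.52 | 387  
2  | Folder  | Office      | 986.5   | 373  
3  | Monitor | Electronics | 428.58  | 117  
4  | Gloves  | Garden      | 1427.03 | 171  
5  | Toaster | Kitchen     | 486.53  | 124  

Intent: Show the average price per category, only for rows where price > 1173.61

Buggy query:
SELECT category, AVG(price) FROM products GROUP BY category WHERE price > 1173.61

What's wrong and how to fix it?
Bug: Row-level WHERE must come before GROUP BY in the clause order

Fix: Place WHERE between FROM and GROUP BY

Corrected query:
SELECT category, AVG(price) FROM products WHERE price > 1173.61 GROUP BY category

Result:
category | AVG(price)
---------+-----------
Garden   | 1427.03   
Kitchen  | 1489.52   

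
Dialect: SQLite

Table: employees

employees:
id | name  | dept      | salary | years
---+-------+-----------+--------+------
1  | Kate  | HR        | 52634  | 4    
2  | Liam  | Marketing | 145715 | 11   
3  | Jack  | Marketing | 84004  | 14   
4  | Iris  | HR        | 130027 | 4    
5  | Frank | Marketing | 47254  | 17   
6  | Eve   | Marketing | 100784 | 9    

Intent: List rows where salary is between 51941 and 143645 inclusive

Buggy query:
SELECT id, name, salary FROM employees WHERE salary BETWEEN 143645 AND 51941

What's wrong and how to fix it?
Bug: BETWEEN expects the lower bound first; with 143645 AND 51941 the range is empty

Fix: Write BETWEEN 51941 AND 143645

Corrected query:
SELECT id, name, salary FROM employees WHERE salary BETWEEN 51941 AND 143645

Result:
id | name | salary
---+------+-------
1  | Kate | 52634 
3  | Jack | 84004 
4  | Iris | 130027
6  | Eve  | 100784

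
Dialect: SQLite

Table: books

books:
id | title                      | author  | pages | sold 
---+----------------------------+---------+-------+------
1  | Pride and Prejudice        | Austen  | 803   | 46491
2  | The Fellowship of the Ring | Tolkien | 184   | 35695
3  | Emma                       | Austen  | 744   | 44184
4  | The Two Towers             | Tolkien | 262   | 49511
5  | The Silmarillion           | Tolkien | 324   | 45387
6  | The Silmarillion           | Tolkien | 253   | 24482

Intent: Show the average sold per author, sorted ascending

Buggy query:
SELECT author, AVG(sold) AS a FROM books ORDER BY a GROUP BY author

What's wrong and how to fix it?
Bug: GROUP BY must precede ORDER BY

Fix: Reorder: SELECT … FROM … GROUP BY … ORDER BY …

Corrected query:
SELECT author, AVG(sold) AS a FROM books GROUP BY author ORDER BY a

Result:
author  | a       
--------+---------
Tolkien | 38768.75
Austen  | 45337.5 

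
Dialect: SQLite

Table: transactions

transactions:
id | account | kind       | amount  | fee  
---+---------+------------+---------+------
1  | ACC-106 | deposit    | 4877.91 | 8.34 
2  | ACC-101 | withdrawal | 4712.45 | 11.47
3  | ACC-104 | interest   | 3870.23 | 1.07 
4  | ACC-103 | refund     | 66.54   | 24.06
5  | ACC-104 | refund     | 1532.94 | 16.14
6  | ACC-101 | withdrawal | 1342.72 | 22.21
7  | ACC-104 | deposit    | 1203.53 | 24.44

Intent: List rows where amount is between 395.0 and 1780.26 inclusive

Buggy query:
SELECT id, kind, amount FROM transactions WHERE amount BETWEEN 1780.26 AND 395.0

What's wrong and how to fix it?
Bug: The bounds are reversed; BETWEEN a AND b requires a <= b to match anything

Fix: Write BETWEEN 395.0 AND 1780.26

Corrected query:
SELECT id, kind, amount FROM transactions WHERE amount BETWEEN 395.0 AND 1780.26

Result:
id | kind       | amount 
---+------------+--------
5  | refund     | 1532.94
6  | withdrawal | 1342.72
7  | deposit    | 1203.53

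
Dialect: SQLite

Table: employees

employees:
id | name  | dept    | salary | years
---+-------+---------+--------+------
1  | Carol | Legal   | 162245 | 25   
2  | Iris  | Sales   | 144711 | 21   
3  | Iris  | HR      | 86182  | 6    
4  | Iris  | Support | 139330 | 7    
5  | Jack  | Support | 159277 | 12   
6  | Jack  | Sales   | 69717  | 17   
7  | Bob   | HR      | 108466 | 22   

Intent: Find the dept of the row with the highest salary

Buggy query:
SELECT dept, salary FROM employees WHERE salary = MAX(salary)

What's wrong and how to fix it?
Bug: MAX(salary) is an aggregate and cannot be used directly in WHERE

Fix: Use a subquery: WHERE salary = (SELECT MAX(salary) FROM employees)

Corrected query:
SELECT dept, salary FROM employees WHERE salary = (SELECT MAX(salary) FROM employees)

Result:
dept  | salary
------+-------
Legal | 162245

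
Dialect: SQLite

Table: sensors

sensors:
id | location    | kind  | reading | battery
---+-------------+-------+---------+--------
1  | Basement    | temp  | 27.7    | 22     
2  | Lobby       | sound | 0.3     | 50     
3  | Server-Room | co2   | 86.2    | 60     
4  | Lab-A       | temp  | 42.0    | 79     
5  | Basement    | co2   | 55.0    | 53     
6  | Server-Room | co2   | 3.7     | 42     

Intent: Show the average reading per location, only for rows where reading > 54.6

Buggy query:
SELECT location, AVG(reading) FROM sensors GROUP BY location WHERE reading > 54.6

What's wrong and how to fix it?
Bug: WHERE cannot follow GROUP BY

Fix: Move the WHERE clause before GROUP BY

Corrected query:
SELECT location, AVG(reading) FROM sensors WHERE reading > 54.6 GROUP BY location

Result:
location    | AVG(reading)
------------+-------------
Basement    | 55          
Server-Room | 86.2        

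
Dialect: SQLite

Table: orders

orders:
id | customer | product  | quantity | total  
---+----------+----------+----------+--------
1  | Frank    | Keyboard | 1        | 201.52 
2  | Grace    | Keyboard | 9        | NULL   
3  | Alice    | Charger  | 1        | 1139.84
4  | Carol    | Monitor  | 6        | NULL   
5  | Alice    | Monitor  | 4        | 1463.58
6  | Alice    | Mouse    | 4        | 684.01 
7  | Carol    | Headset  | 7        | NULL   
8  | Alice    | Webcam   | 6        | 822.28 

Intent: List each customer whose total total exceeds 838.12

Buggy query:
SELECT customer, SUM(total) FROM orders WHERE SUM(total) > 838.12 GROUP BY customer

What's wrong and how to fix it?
Bug: Aggregate functions cannot appear in a WHERE clause

Fix: Move the aggregate condition to a HAVING clause

Corrected query:
SELECT customer, SUM(total) FROM orders GROUP BY customer HAVING SUM(total) > 838.12

Result:
customer | SUM(total)
---------+-----------
Alice    | 4109.71   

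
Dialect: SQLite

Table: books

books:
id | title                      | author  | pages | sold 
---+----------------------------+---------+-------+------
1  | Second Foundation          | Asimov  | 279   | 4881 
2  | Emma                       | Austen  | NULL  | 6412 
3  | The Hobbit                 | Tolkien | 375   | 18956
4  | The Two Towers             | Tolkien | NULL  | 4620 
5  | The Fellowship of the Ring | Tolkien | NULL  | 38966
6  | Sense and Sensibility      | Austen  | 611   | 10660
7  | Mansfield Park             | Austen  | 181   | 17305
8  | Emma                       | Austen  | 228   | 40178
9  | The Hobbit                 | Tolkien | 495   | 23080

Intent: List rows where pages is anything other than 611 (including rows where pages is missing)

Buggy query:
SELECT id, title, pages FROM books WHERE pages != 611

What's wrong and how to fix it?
Bug: Inequality against NULL is unknown, not true; rows with NULL are dropped

Fix: Handle NULL separately with IS NULL alongside the inequality

Corrected query:
SELECT id, title, pages FROM books WHERE pages != 611 OR pages IS NULL

Result:
id | title                      | pages
---+----------------------------+------
1  | Second Foundation          | 279  
2  | Emma                       | NULL 
3  | The Hobbit                 | 375  
4  | The Two Towers             | NULL 
5  | The Fellowship of the Ring | NULL 
7  | Mansfield Park             | 181  
8  | Emma                       | 228  
9  | The Hobbit                 | 495  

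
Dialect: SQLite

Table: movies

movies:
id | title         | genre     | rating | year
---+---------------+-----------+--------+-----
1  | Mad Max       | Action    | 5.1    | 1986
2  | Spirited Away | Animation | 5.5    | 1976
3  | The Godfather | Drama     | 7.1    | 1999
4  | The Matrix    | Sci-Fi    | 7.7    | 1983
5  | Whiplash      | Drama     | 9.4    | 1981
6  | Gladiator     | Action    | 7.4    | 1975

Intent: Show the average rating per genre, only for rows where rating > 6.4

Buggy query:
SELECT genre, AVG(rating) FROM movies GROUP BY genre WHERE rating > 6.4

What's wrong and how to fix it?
Bug: WHERE cannot follow GROUP BY

Fix: Place WHERE between FROM and GROUP BY

Corrected query:
SELECT genre, AVG(rating) FROM movies WHERE rating > 6.4 GROUP BY genre

Result:
genre  | AVG(rating)
-------+------------
Action | 7.4        
Drama  | 8.25       
Sci-Fi | 7.7        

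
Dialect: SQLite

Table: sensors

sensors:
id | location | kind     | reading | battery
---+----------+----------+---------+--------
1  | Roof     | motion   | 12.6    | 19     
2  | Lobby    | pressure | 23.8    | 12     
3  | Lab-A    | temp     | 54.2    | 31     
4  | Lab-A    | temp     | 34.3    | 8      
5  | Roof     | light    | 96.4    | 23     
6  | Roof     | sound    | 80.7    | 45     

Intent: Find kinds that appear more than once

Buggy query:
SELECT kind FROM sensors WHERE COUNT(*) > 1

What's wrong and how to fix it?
Bug: WHERE can't reference COUNT(*); aggregates are computed after WHERE

Fix: Group first, then use HAVING for the count condition

Corrected query:
SELECT kind FROM sensors GROUP BY kind HAVING COUNT(*) > 1

Result:
kind
----
temp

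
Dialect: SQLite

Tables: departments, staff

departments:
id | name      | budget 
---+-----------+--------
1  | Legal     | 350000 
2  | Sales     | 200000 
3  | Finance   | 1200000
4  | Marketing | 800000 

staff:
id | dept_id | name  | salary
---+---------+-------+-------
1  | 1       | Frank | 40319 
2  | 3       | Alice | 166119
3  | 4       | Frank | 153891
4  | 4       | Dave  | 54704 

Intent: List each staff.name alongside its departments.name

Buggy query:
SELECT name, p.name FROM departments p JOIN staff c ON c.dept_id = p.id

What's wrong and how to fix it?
Bug: Both tables have a 'name' column; the unqualified reference is ambiguous

Fix: Qualify the column with its table alias (c.name)

Corrected query:
SELECT c.name, p.name FROM departments p JOIN staff c ON c.dept_id = p.id

Result:
name  | name     
------+----------
Frank | Legal    
Alice | Finance  
Frank | Marketing
Dave  | Marketing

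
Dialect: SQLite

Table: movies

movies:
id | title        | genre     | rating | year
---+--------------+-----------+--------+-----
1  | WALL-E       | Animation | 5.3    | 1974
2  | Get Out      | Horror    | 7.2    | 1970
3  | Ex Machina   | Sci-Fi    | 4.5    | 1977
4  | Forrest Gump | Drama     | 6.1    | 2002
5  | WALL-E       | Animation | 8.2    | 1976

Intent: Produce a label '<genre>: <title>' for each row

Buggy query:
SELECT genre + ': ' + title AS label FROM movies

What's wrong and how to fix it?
Bug: SQLite uses || for string concatenation; + coerces text to numbers (yielding 0)

Fix: Replace + with || to concatenate text

Corrected query:
SELECT genre || ': ' || title AS label FROM movies

Result:
label              
-------------------
Animation: WALL-E  
Horror: Get Out    
Sci-Fi: Ex Machina 
Drama: Forrest Gump
Animation: WALL-E  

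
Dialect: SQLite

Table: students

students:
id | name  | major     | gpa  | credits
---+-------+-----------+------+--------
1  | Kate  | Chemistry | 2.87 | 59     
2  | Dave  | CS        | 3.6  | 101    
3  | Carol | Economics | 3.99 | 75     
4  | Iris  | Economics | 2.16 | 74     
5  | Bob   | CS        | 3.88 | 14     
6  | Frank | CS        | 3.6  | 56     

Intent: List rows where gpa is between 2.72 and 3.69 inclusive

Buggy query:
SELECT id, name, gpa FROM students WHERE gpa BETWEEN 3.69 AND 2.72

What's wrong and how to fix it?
Bug: The bounds are reversed; BETWEEN a AND b requires a <= b to match anything

Fix: Write BETWEEN 2.72 AND 3.69

Corrected query:
SELECT id, name, gpa FROM students WHERE gpa BETWEEN 2.72 AND 3.69

Result:
id | name  | gpa 
---+-------+-----
1  | Kate  | 2.87
2  | Dave  | 3.6 
6  | Frank | 3.6 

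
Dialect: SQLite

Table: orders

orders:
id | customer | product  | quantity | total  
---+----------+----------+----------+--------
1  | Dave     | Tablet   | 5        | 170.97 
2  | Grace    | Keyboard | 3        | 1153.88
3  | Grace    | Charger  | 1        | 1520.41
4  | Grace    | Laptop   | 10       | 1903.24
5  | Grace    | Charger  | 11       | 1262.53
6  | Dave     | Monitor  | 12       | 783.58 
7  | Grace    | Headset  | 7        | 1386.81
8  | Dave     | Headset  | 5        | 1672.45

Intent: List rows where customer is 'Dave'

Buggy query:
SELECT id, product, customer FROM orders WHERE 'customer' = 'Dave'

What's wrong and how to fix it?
Bug: Single quotes denote string literals in SQL; the column name is being compared as a constant string

Fix: Reference the column as customer without single quotes

Corrected query:
SELECT id, product, customer FROM orders WHERE customer = 'Dave'

Result:
id | product | customer
---+---------+---------
1  | Tablet  | Dave    
6  | Monitor | Dave    
8  | Headset | Dave    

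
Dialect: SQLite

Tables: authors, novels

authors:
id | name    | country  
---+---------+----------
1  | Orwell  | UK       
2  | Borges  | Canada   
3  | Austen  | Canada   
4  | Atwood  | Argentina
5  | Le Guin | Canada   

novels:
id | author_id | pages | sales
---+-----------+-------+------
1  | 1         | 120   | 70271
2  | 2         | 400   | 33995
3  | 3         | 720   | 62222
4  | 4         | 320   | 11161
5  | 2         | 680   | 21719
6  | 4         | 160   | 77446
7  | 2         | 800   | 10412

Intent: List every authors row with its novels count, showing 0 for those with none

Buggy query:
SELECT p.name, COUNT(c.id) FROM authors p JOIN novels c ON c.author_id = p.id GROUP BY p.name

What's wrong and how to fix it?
Bug: An inner join excludes parents with zero children

Fix: Use LEFT JOIN so parents without children still appear (COUNT(c.id) gives 0)

Corrected query:
SELECT p.name, COUNT(c.id) FROM authors p LEFT JOIN novels c ON c.author_id = p.id GROUP BY p.name

Result:
name    | COUNT(c.id)
--------+------------
Atwood  | 2          
Austen  | 1          
Borges  | 3          
Le Guin | 0          
Orwell  | 1          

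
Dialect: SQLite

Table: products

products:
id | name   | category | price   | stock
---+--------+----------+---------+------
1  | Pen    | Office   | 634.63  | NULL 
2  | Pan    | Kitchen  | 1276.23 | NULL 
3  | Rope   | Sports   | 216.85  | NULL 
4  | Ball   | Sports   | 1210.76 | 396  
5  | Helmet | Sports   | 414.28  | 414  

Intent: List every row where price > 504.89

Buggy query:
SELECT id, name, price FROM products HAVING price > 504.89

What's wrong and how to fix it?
Bug: This is a non-aggregate query (no GROUP BY, no aggregates), so in SQLite the HAVING clause is invalid here; a row-level condition belongs in WHERE

Fix: Replace HAVING with WHERE since the condition applies to individual rows

Corrected query:
SELECT id, name, price FROM products WHERE price > 504.89

Result:
id | name | price  
---+------+--------
1  | Pen  | 634.63 
2  | Pan  | 1276.23
4  | Ball | 1210.76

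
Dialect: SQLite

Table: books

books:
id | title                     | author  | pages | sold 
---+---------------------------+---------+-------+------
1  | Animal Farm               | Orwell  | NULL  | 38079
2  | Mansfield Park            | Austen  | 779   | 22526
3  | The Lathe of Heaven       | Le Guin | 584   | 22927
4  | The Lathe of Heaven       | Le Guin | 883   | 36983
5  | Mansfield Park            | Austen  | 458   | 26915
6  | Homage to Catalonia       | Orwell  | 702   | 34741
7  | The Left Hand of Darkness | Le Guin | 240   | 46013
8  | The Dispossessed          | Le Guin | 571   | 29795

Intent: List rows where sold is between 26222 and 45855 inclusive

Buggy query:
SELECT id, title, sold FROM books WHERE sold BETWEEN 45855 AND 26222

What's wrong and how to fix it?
Bug: BETWEEN expects the lower bound first; with 45855 AND 26222 the range is empty

Fix: Swap the bounds so the smaller value comes first

Corrected query:
SELECT id, title, sold FROM books WHERE sold BETWEEN 26222 AND 45855

Result:
id | title               | sold 
---+---------------------+------
1  | Animal Farm         | 38079
4  | The Lathe of Heaven | 36983
5  | Mansfield Park      | 26915
6  | Homage to Catalonia | 34741
8  | The Dispossessed    | 29795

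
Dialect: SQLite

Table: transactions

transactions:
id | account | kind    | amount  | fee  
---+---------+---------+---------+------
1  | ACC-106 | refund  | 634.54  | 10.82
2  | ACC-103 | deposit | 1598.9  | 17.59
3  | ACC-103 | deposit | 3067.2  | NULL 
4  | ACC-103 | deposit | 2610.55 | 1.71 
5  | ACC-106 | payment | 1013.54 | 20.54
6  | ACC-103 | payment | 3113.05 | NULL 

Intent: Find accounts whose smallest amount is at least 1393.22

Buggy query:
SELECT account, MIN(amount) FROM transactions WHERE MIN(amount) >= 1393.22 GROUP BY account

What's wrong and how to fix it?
Bug: MIN() in WHERE is a misuse of aggregate

Fix: Replace WHERE with HAVING after the GROUP BY

Corrected query:
SELECT account, MIN(amount) FROM transactions GROUP BY account HAVING MIN(amount) >= 1393.22

Result:
account | MIN(amount)
--------+------------
ACC-103 | 1598.9     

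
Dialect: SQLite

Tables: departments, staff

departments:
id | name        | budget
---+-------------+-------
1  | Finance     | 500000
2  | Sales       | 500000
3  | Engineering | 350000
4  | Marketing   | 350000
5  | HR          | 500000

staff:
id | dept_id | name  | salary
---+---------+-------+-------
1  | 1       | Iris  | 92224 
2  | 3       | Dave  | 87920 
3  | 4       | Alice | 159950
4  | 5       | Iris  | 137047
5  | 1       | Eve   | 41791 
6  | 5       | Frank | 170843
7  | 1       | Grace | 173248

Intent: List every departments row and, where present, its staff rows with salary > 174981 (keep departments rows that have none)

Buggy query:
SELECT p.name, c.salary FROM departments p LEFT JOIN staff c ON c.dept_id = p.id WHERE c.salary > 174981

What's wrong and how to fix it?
Bug: A WHERE condition on the right-hand table after LEFT JOIN drops unmatched parents

Fix: Put 'c.salary > 174981' in the JOIN's ON clause instead of WHERE

Corrected query:
SELECT p.name, c.salary FROM departments p LEFT JOIN staff c ON c.dept_id = p.id AND c.salary > 174981

Result:
name        | salary
------------+-------
Finance     | NULL  
Sales       | NULL  
Engineering | NULL  
Marketing   | NULL  
HR          | NULL  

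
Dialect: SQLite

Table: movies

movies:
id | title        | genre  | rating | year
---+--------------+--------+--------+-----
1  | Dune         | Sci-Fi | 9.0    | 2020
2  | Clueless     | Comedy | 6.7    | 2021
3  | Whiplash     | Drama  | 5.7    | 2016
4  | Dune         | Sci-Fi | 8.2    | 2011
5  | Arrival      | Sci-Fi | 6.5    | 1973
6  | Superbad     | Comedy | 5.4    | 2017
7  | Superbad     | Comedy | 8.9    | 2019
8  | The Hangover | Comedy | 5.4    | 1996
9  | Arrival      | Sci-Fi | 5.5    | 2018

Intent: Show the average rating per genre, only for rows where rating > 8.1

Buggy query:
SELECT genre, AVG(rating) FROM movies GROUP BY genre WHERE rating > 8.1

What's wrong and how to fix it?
Bug: Row-level WHERE must come before GROUP BY in the clause order

Fix: Place WHERE between FROM and GROUP BY

Corrected query:
SELECT genre, AVG(rating) FROM movies WHERE rating > 8.1 GROUP BY genre

Result:
genre  | AVG(rating)
-------+------------
Comedy | 8.9        
Sci-Fi | 8.6        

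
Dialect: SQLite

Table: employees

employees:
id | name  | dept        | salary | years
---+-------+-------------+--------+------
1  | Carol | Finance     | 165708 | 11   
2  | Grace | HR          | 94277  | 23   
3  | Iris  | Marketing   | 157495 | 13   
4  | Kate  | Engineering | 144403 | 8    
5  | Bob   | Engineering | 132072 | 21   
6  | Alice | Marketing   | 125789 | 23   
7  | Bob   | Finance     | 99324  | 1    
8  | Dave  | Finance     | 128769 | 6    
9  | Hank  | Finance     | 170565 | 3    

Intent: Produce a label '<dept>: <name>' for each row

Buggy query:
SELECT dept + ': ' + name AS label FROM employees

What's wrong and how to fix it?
Bug: '+' is numeric addition; on text columns SQLite converts them to 0 instead of concatenating

Fix: Use the || operator for string concatenation

Corrected query:
SELECT dept || ': ' || name AS label FROM employees

Result:
label            
-----------------
Finance: Carol   
HR: Grace        
Marketing: Iris  
Engineering: Kate
Engineering: Bob 
Marketing: Alice 
Finance: Bob     
Finance: Dave    
Finance: Hank    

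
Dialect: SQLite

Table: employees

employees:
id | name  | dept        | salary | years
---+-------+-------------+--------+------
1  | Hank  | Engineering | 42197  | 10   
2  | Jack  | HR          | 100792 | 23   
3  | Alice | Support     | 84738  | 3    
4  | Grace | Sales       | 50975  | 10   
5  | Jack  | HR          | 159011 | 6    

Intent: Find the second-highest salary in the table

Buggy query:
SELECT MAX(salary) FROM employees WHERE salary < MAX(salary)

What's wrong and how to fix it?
Bug: MAX(salary) on the right of the comparison is an aggregate-in-WHERE error

Fix: Put the inner MAX in a scalar subquery

Corrected query:
SELECT MAX(salary) FROM employees WHERE salary < (SELECT MAX(salary) FROM employees)

Result:
MAX(salary)
-----------
100792     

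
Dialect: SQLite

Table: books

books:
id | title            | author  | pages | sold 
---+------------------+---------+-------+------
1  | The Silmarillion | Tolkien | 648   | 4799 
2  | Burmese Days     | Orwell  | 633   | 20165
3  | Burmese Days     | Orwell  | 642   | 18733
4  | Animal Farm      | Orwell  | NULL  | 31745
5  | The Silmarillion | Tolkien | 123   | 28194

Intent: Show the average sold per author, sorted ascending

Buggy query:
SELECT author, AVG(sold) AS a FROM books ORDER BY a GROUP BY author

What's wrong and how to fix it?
Bug: GROUP BY must precede ORDER BY

Fix: Move ORDER BY to the end, after GROUP BY

Corrected query:
SELECT author, AVG(sold) AS a FROM books GROUP BY author ORDER BY a

Result:
author  | a           
--------+-------------
Tolkien | 16496.5     
Orwell  | 23547.666667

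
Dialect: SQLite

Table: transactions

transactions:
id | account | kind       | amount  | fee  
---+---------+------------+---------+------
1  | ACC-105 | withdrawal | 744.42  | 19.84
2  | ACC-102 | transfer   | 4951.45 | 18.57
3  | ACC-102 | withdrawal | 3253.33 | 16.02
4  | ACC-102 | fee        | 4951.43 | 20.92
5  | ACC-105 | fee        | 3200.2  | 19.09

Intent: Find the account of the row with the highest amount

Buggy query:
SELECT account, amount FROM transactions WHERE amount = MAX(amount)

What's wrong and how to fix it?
Bug: WHERE is evaluated per row; an aggregate over the whole table isn't defined there

Fix: Use a subquery: WHERE amount = (SELECT MAX(amount) FROM transactions)

Corrected query:
SELECT account, amount FROM transactions WHERE amount = (SELECT MAX(amount) FROM transactions)

Result:
account | amount 
--------+--------
ACC-102 | 4951.45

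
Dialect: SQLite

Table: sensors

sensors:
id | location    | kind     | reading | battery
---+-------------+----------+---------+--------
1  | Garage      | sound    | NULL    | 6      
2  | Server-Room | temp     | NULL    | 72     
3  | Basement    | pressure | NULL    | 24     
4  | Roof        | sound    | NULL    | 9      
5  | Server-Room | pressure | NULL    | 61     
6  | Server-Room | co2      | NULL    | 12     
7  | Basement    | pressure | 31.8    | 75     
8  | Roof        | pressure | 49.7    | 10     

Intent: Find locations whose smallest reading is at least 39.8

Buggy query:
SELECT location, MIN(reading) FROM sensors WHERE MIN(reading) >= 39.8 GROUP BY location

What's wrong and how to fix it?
Bug: MIN() in WHERE is a misuse of aggregate

Fix: Use HAVING for the per-group MIN condition

Corrected query:
SELECT location, MIN(reading) FROM sensors GROUP BY location HAVING MIN(reading) >= 39.8

Result:
location | MIN(reading)
---------+-------------
Roof     | 49.7        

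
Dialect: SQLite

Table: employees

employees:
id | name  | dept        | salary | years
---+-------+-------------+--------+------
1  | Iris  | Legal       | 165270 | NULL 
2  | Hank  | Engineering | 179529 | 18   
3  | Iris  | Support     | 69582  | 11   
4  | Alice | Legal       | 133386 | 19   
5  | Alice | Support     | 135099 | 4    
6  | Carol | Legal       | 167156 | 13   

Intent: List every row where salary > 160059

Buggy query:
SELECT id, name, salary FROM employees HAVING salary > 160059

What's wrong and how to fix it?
Bug: HAVING filters the output of aggregation, but this query has no GROUP BY and no aggregate functions, so SQLite rejects it (HAVING clause on a non-aggregate query); the condition here is per row

Fix: Use WHERE for row-level filtering

Corrected query:
SELECT id, name, salary FROM employees WHERE salary > 160059

Result:
id | name  | salary
---+-------+-------
1  | Iris  | 165270
2  | Hank  | 179529
6  | Carol | 167156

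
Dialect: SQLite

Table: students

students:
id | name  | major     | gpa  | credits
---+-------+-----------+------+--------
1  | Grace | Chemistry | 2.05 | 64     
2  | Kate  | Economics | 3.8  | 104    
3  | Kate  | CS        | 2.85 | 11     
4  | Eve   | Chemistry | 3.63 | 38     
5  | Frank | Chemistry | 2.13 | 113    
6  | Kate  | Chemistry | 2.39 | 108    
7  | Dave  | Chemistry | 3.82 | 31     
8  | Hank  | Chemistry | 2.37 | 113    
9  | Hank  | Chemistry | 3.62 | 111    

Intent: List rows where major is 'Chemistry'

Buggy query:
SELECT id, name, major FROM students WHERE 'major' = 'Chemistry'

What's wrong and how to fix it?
Bug: 'major' in single quotes is a string literal, not the column; the comparison is literal-vs-literal and never true

Fix: Remove the quotes around the column name (or use double quotes for an identifier)

Corrected query:
SELECT id, name, major FROM students WHERE major = 'Chemistry'

Result:
id | name  | major    
---+-------+----------
1  | Grace | Chemistry
4  | Eve   | Chemistry
5  | Frank | Chemistry
6  | Kate  | Chemistry
7  | Dave  | Chemistry
8  | Hank  | Chemistry
9  | Hank  | Chemistry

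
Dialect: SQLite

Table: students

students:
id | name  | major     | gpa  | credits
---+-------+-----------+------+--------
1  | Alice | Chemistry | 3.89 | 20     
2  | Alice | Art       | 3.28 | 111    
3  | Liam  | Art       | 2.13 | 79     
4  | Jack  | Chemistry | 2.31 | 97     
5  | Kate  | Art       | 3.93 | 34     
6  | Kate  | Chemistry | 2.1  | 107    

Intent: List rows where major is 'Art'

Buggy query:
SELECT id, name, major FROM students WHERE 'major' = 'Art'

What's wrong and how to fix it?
Bug: Single quotes denote string literals in SQL; the column name is being compared as a constant string

Fix: Reference the column as major without single quotes

Corrected query:
SELECT id, name, major FROM students WHERE major = 'Art'

Result:
id | name  | major
---+-------+------
2  | Alice | Art  
3  | Liam  | Art  
5  | Kate  | Art  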